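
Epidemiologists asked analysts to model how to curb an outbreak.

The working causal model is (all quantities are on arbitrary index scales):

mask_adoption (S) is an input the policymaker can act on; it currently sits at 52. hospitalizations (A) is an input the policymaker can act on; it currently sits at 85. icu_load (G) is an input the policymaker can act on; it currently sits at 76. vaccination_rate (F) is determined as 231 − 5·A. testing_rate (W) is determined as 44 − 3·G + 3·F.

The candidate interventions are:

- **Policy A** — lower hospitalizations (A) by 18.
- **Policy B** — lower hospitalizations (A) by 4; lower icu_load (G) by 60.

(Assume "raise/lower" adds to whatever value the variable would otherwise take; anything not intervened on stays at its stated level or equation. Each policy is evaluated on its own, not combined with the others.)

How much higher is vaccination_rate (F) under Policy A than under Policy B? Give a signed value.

70

Policy A (A − 18):
  A = 85 − 18 = 67
  F = 231 − 5·67 = -104
Policy B (A − 4, G − 60):
  A = 85 − 4 = 81
  F = 231 − 5·81 = -174
F: -104 − (-174) = 70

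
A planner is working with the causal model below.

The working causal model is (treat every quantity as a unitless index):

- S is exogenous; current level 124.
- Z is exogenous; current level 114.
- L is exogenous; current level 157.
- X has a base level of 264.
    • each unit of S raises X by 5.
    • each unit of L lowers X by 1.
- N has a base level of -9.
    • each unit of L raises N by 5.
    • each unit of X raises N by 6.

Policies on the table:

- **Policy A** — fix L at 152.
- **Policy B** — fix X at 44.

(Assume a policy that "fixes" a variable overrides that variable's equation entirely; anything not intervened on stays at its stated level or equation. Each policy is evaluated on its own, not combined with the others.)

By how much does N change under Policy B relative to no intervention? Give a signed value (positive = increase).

Baseline:
  S = 124
  L = 157
  X = 264 + 5·124 − 157 = 727
  N = -9 + 5·157 + 6·727 = 5138
Policy B (X := 44):
  S = 124
  L = 157
  X = 44
  N = -9 + 5·157 + 6·44 = 1040
Change in N: 1040 − 5138 = -4098

-4098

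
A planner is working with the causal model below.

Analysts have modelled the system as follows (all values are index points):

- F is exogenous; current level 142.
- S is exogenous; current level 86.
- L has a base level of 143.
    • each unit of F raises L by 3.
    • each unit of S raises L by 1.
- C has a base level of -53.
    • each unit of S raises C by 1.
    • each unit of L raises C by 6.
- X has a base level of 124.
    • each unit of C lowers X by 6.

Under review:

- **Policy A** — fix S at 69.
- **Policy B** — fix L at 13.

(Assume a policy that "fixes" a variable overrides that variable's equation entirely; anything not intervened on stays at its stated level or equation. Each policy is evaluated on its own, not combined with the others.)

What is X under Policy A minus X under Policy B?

Policy A (S := 69):
  F = 142
  S = 69
  L = 143 + 3·142 + 69 = 638
  C = -53 + 69 + 6·638 = 3844
  X = 124 − 6·3844 = -22940
Policy B (L := 13):
  F = 142
  S = 86
  L = 13
  C = -53 + 86 + 6·13 = 111
  X = 124 − 6·111 = -542
X: -22940 − (-542) = -22398

-22398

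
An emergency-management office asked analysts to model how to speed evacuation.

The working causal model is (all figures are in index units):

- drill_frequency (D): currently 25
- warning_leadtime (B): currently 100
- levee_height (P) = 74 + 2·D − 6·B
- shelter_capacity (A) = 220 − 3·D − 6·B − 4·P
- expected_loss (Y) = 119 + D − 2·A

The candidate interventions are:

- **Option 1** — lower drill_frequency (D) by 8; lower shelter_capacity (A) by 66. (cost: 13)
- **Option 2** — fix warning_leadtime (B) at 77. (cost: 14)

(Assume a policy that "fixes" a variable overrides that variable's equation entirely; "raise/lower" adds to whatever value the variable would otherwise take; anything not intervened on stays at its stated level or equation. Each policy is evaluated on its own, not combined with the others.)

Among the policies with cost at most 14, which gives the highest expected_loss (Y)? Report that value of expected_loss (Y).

-1926

Option 1 (D − 8, A − 66):
  D = 25 − 8 = 17
  B = 100
  P = 74 + 2·17 − 6·100 = -492
  A = 220 − 3·17 − 6·100 − 4·(-492) (−66 from intervention) = 1471
  Y = 119 + 17 − 2·1471 = -2806
Option 2 (B := 77):
  D = 25
  B = 77
  P = 74 + 2·25 − 6·77 = -338
  A = 220 − 3·25 − 6·77 − 4·(-338) = 1035
  Y = 119 + 25 − 2·1035 = -1926
Comparing — Option 1: Y=-2806, Option 2: Y=-1926. Highest is -1926 (Option 2).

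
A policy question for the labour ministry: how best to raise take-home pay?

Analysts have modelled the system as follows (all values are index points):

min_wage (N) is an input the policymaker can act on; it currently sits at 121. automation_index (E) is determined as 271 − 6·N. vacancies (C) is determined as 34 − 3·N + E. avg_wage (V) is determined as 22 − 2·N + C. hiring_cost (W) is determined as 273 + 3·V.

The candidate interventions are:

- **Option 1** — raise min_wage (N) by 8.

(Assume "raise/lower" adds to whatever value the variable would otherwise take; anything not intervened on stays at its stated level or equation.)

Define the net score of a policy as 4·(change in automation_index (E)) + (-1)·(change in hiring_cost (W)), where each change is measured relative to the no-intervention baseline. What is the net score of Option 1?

Baseline:
  N = 121
  E = 271 − 6·121 = -455
  C = 34 − 3·121 + (-455) = -784
  V = 22 − 2·121 + (-784) = -1004
  W = 273 + 3·(-1004) = -2739
Option 1 (N + 8):
  N = 121 + 8 = 129
  E = 271 − 6·129 = -503
  C = 34 − 3·129 + (-503) = -856
  V = 22 − 2·129 + (-856) = -1092
  W = 273 + 3·(-1092) = -3003
ΔE = -503 − (-455) = -48; ΔW = -3003 − (-2739) = -264
Score = 4·(-48) + (-1)·(-264) = 72

72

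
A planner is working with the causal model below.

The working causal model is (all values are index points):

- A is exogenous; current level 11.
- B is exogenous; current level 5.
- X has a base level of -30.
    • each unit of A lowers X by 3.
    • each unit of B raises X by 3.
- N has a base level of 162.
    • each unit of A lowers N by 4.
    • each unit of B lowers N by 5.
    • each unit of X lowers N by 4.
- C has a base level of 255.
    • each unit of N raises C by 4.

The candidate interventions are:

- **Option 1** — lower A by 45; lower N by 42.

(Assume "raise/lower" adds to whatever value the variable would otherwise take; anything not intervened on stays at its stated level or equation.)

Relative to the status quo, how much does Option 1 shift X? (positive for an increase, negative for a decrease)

Baseline:
  A = 11
  B = 5
  X = -30 − 3·11 + 3·5 = -48
Option 1 (A − 45, N − 42):
  A = 11 − 45 = -34
  B = 5
  X = -30 − 3·(-34) + 3·5 = 87
Change in X: 87 − (-48) = 135

135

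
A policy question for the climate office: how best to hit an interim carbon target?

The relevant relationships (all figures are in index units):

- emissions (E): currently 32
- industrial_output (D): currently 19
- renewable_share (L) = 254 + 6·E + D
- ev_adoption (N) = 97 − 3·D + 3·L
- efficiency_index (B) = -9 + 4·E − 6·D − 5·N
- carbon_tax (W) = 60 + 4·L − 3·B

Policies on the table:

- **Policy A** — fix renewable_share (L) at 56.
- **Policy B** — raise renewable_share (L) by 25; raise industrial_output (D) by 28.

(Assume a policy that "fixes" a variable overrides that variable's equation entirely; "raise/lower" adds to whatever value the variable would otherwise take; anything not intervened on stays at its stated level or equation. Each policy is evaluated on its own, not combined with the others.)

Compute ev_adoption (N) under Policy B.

Policy B (L + 25, D + 28):
  E = 32
  D = 19 + 28 = 47
  L = 254 + 6·32 + 47 (+25 from intervention) = 518
  N = 97 − 3·47 + 3·518 = 1510

1510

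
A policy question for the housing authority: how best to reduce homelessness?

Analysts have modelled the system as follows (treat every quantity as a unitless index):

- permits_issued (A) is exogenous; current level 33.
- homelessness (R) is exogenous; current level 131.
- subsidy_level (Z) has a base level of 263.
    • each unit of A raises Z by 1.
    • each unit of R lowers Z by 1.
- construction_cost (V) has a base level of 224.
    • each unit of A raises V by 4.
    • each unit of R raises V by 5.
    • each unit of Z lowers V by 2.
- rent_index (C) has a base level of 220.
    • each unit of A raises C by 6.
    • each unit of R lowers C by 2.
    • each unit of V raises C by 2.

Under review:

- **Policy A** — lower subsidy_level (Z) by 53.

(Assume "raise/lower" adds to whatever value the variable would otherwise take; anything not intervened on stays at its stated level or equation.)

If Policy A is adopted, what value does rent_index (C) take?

Policy A (Z − 53):
  A = 33
  R = 131
  Z = 263 + 33 − 131 (−53 from intervention) = 112
  V = 224 + 4·33 + 5·131 − 2·112 = 787
  C = 220 + 6·33 − 2·131 + 2·787 = 1730

1730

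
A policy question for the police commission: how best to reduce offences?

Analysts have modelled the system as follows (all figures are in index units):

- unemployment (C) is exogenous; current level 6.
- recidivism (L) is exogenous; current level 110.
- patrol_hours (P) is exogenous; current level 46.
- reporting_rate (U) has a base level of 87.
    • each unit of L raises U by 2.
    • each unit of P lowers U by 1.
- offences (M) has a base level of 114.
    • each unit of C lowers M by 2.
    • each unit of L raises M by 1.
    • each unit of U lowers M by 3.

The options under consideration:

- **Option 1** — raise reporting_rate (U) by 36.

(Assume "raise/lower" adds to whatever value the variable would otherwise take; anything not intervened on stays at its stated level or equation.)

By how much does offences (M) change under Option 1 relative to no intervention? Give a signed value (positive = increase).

Baseline:
  C = 6
  L = 110
  P = 46
  U = 87 + 2·110 − 46 = 261
  M = 114 − 2·6 + 110 − 3·261 = -571
Option 1 (U + 36):
  C = 6
  L = 110
  P = 46
  U = 87 + 2·110 − 46 (+36 from intervention) = 297
  M = 114 − 2·6 + 110 − 3·297 = -679
Change in M: -679 − (-571) = -108

-108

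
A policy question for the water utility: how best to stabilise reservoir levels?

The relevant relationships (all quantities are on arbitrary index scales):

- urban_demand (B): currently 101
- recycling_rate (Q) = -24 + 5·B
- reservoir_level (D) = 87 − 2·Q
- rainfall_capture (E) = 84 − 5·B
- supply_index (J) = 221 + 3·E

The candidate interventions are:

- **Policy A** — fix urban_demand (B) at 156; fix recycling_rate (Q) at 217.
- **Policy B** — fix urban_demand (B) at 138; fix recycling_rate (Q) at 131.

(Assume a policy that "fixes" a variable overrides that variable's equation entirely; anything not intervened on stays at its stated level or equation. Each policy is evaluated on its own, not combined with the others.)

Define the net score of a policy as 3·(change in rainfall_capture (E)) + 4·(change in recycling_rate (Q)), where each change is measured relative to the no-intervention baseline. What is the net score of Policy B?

-1955

Baseline:
  B = 101
  Q = -24 + 5·101 = 481
  E = 84 − 5·101 = -421
Policy B (B := 138, Q := 131):
  B = 138
  Q = 131
  E = 84 − 5·138 = -606
ΔE = -606 − (-421) = -185; ΔQ = 131 − 481 = -350
Score = 3·(-185) + 4·(-350) = -1955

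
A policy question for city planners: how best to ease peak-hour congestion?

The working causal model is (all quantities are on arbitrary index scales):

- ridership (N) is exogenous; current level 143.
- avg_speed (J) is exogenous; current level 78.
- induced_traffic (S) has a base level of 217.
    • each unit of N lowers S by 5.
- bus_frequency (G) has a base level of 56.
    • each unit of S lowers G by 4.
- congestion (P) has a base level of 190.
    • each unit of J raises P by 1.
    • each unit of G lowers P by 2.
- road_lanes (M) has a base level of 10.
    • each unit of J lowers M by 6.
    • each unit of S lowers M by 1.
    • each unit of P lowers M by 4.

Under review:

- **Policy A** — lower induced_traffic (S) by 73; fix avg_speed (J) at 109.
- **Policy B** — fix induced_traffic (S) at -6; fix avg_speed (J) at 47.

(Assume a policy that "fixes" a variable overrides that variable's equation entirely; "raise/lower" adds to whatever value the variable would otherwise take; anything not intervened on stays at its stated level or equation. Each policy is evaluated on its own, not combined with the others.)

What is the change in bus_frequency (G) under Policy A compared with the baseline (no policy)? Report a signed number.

292

Baseline:
  N = 143
  S = 217 − 5·143 = -498
  G = 56 − 4·(-498) = 2048
Policy A (S − 73, J := 109):
  N = 143
  S = 217 − 5·143 (−73 from intervention) = -571
  G = 56 − 4·(-571) = 2340
Change in G: 2340 − 2048 = 292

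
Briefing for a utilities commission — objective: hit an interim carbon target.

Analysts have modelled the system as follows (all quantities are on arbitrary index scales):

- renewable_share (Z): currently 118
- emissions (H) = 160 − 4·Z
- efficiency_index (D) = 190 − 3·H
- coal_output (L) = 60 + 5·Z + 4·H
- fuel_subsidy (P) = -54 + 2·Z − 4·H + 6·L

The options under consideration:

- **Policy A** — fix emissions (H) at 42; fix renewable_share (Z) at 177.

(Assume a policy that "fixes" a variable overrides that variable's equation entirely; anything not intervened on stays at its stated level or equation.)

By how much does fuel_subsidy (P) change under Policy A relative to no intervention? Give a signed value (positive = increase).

8968

Baseline:
  Z = 118
  H = 160 − 4·118 = -312
  L = 60 + 5·118 + 4·(-312) = -598
  P = -54 + 2·118 − 4·(-312) + 6·(-598) = -2158
Policy A (H := 42, Z := 177):
  Z = 177
  H = 42
  L = 60 + 5·177 + 4·42 = 1113
  P = -54 + 2·177 − 4·42 + 6·1113 = 6810
Change in P: 6810 − (-2158) = 8968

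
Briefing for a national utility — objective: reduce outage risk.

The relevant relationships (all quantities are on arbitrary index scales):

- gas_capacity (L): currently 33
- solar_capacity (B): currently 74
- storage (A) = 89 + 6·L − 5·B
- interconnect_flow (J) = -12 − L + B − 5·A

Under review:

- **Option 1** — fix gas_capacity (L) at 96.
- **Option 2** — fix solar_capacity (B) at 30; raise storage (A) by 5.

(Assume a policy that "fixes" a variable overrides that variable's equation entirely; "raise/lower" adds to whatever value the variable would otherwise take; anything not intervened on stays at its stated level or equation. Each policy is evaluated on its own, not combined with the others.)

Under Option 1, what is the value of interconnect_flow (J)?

-1509

Option 1 (L := 96):
  L = 96
  B = 74
  A = 89 + 6·96 − 5·74 = 295
  J = -12 − 96 + 74 − 5·295 = -1509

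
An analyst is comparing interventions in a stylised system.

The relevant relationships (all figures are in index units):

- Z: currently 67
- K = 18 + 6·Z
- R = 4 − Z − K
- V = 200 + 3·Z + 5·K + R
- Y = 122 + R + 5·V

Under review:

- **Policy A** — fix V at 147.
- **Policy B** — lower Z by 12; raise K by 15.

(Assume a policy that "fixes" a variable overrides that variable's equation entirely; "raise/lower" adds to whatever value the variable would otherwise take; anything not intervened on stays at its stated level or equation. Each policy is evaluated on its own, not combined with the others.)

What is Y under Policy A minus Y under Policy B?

Policy A (V := 147):
  Z = 67
  K = 18 + 6·67 = 420
  R = 4 − 67 − 420 = -483
  V = 147
  Y = 122 + (-483) + 5·147 = 374
Policy B (Z − 12, K + 15):
  Z = 67 − 12 = 55
  K = 18 + 6·55 (+15 from intervention) = 363
  R = 4 − 55 − 363 = -414
  V = 200 + 3·55 + 5·363 + (-414) = 1766
  Y = 122 + (-414) + 5·1766 = 8538
Y: 374 − 8538 = -8164

-8164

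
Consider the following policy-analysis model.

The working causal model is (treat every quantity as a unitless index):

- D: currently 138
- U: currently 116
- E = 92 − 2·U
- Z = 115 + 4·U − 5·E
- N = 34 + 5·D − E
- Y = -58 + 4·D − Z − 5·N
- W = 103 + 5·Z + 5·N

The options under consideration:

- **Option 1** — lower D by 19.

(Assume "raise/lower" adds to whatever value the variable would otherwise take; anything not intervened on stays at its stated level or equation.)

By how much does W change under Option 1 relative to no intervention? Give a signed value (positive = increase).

Baseline:
  D = 138
  U = 116
  E = 92 − 2·116 = -140
  Z = 115 + 4·116 − 5·(-140) = 1279
  N = 34 + 5·138 − (-140) = 864
  W = 103 + 5·1279 + 5·864 = 10818
Option 1 (D − 19):
  D = 138 − 19 = 119
  U = 116
  E = 92 − 2·116 = -140
  Z = 115 + 4·116 − 5·(-140) = 1279
  N = 34 + 5·119 − (-140) = 769
  W = 103 + 5·1279 + 5·769 = 10343
Change in W: 10343 − 10818 = -475

-475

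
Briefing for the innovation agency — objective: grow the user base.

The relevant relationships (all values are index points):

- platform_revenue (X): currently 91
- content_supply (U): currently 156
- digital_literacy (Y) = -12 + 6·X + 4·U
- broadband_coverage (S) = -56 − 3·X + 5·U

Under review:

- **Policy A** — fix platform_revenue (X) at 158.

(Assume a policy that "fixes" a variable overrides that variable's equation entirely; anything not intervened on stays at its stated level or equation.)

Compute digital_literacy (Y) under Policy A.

Policy A (X := 158):
  X = 158
  U = 156
  Y = -12 + 6·158 + 4·156 = 1560

1560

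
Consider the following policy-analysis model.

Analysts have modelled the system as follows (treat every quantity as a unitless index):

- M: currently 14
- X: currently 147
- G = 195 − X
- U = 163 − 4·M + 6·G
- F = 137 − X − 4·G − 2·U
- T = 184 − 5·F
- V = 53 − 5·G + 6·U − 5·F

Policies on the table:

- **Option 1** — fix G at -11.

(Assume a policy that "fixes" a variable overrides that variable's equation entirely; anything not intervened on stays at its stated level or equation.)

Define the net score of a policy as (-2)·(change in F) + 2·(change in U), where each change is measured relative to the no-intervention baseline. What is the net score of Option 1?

Baseline:
  M = 14
  X = 147
  G = 195 − 147 = 48
  U = 163 − 4·14 + 6·48 = 395
  F = 137 − 147 − 4·48 − 2·395 = -992
Option 1 (G := -11):
  M = 14
  X = 147
  G = -11
  U = 163 − 4·14 + 6·(-11) = 41
  F = 137 − 147 − 4·(-11) − 2·41 = -48
ΔF = -48 − (-992) = 944; ΔU = 41 − 395 = -354
Score = (-2)·944 + 2·(-354) = -2596

-2596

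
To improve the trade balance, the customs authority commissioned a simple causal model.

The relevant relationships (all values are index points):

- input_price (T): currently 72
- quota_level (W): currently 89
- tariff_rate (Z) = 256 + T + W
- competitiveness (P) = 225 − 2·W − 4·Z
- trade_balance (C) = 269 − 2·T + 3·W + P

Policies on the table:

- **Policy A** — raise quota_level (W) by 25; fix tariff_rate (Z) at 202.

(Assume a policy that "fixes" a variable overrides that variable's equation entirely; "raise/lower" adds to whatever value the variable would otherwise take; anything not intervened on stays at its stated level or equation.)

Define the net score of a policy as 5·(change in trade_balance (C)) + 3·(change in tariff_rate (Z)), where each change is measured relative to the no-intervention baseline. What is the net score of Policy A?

3780

Baseline:
  T = 72
  W = 89
  Z = 256 + 72 + 89 = 417
  P = 225 − 2·89 − 4·417 = -1621
  C = 269 − 2·72 + 3·89 + (-1621) = -1229
Policy A (W + 25, Z := 202):
  T = 72
  W = 89 + 25 = 114
  Z = 202
  P = 225 − 2·114 − 4·202 = -811
  C = 269 − 2·72 + 3·114 + (-811) = -344
ΔC = -344 − (-1229) = 885; ΔZ = 202 − 417 = -215
Score = 5·885 + 3·(-215) = 3780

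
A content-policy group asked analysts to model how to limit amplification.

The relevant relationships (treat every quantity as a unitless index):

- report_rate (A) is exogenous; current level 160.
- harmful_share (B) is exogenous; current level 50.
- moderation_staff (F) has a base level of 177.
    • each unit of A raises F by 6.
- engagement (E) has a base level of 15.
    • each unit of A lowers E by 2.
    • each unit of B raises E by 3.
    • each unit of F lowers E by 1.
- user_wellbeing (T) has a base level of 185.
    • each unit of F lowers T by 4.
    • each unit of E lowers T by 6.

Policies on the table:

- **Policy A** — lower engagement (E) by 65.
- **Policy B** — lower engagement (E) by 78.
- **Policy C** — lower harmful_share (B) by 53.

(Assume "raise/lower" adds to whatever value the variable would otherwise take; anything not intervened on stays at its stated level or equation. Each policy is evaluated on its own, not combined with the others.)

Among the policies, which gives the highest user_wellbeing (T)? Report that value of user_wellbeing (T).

4343

Policy A (E − 65):
  A = 160
  B = 50
  F = 177 + 6·160 = 1137
  E = 15 − 2·160 + 3·50 − 1137 (−65 from intervention) = -1357
  T = 185 − 4·1137 − 6·(-1357) = 3779
Policy B (E − 78):
  A = 160
  B = 50
  F = 177 + 6·160 = 1137
  E = 15 − 2·160 + 3·50 − 1137 (−78 from intervention) = -1370
  T = 185 − 4·1137 − 6·(-1370) = 3857
Policy C (B − 53):
  A = 160
  B = 50 − 53 = -3
  F = 177 + 6·160 = 1137
  E = 15 − 2·160 + 3·(-3) − 1137 = -1451
  T = 185 − 4·1137 − 6·(-1451) = 4343
Comparing — Policy A: T=3779, Policy B: T=3857, Policy C: T=4343. Highest is 4343 (Policy C).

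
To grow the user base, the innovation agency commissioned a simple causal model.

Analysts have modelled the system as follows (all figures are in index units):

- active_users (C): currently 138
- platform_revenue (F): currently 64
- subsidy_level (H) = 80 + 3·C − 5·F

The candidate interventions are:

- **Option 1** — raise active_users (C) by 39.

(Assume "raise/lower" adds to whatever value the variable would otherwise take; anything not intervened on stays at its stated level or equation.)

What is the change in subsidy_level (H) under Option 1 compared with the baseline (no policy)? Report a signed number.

117

Baseline:
  C = 138
  F = 64
  H = 80 + 3·138 − 5·64 = 174
Option 1 (C + 39):
  C = 138 + 39 = 177
  F = 64
  H = 80 + 3·177 − 5·64 = 291
Change in H: 291 − 174 = 117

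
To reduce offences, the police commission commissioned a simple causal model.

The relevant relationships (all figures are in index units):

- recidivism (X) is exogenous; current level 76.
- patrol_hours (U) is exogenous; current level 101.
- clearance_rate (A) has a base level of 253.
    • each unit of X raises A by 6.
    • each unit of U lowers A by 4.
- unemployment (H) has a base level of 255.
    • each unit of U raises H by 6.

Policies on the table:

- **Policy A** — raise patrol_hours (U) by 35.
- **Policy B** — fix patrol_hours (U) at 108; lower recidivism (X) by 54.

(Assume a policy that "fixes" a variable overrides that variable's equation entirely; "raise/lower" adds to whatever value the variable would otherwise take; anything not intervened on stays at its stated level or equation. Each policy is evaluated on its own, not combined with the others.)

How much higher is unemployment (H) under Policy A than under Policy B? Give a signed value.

Policy A (U + 35):
  U = 101 + 35 = 136
  H = 255 + 6·136 = 1071
Policy B (U := 108, X − 54):
  U = 108
  H = 255 + 6·108 = 903
H: 1071 − 903 = 168

168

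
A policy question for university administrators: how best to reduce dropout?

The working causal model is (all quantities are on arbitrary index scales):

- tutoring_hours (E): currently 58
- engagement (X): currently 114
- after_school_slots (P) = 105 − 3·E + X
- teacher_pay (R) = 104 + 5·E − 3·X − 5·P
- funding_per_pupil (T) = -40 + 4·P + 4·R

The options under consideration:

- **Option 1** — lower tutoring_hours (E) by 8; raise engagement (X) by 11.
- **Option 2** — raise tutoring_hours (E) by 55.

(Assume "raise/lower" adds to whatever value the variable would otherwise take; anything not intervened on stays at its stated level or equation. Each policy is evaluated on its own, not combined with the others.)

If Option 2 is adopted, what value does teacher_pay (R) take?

927

Option 2 (E + 55):
  E = 58 + 55 = 113
  X = 114
  P = 105 − 3·113 + 114 = -120
  R = 104 + 5·113 − 3·114 − 5·(-120) = 927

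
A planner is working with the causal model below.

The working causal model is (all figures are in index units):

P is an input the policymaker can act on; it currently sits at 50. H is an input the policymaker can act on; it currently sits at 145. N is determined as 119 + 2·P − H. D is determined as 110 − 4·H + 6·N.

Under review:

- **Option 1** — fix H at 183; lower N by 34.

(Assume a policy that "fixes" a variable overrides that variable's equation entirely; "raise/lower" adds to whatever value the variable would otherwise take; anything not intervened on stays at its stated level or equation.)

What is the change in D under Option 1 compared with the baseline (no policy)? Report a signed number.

-584

Baseline:
  P = 50
  H = 145
  N = 119 + 2·50 − 145 = 74
  D = 110 − 4·145 + 6·74 = -26
Option 1 (H := 183, N − 34):
  P = 50
  H = 183
  N = 119 + 2·50 − 183 (−34 from intervention) = 2
  D = 110 − 4·183 + 6·2 = -610
Change in D: -610 − (-26) = -584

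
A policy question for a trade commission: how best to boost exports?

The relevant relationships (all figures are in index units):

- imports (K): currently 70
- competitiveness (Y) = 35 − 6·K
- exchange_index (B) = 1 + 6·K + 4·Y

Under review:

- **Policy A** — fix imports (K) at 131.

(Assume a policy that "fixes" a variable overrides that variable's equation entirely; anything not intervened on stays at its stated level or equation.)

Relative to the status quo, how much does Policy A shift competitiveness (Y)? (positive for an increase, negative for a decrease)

-366

Baseline:
  K = 70
  Y = 35 − 6·70 = -385
Policy A (K := 131):
  K = 131
  Y = 35 − 6·131 = -751
Change in Y: -751 − (-385) = -366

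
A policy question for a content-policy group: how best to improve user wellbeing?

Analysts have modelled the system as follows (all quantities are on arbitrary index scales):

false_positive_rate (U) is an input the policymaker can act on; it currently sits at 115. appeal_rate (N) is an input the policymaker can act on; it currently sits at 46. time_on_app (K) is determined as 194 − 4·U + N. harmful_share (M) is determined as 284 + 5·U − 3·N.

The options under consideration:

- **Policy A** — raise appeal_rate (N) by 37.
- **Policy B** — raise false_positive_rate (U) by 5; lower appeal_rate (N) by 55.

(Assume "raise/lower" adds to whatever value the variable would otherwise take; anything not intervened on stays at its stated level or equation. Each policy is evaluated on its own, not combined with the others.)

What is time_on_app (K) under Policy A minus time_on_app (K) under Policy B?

Policy A (N + 37):
  U = 115
  N = 46 + 37 = 83
  K = 194 − 4·115 + 83 = -183
Policy B (U + 5, N − 55):
  U = 115 + 5 = 120
  N = 46 − 55 = -9
  K = 194 − 4·120 + (-9) = -295
K: -183 − (-295) = 112

112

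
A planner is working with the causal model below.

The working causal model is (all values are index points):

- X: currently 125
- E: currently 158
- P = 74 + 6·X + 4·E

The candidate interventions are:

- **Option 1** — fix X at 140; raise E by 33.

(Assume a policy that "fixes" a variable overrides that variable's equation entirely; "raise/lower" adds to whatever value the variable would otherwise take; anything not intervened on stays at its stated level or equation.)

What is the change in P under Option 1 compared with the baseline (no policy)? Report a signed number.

222

Baseline:
  X = 125
  E = 158
  P = 74 + 6·125 + 4·158 = 1456
Option 1 (X := 140, E + 33):
  X = 140
  E = 158 + 33 = 191
  P = 74 + 6·140 + 4·191 = 1678
Change in P: 1678 − 1456 = 222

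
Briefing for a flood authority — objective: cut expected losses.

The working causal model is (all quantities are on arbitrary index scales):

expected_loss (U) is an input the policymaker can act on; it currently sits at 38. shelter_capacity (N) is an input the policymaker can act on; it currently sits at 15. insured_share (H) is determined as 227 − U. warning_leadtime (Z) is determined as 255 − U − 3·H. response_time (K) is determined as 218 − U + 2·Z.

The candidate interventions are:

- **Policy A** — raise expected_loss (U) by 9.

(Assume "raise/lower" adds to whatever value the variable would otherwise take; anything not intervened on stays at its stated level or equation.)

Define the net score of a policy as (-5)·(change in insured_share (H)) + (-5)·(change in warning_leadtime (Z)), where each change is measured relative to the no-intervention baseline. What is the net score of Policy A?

-45

Baseline:
  U = 38
  H = 227 − 38 = 189
  Z = 255 − 38 − 3·189 = -350
Policy A (U + 9):
  U = 38 + 9 = 47
  H = 227 − 47 = 180
  Z = 255 − 47 − 3·180 = -332
ΔH = 180 − 189 = -9; ΔZ = -332 − (-350) = 18
Score = (-5)·(-9) + (-5)·18 = -45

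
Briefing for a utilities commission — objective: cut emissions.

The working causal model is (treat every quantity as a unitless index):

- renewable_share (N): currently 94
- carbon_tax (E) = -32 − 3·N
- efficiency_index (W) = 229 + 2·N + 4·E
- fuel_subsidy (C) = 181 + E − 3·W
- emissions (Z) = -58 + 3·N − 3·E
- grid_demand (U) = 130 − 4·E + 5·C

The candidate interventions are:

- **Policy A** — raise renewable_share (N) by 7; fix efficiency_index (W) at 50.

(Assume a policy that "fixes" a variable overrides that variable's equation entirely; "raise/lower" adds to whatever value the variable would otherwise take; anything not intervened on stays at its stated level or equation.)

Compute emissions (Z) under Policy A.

1250

Policy A (N + 7, W := 50):
  N = 94 + 7 = 101
  E = -32 − 3·101 = -335
  Z = -58 + 3·101 − 3·(-335) = 1250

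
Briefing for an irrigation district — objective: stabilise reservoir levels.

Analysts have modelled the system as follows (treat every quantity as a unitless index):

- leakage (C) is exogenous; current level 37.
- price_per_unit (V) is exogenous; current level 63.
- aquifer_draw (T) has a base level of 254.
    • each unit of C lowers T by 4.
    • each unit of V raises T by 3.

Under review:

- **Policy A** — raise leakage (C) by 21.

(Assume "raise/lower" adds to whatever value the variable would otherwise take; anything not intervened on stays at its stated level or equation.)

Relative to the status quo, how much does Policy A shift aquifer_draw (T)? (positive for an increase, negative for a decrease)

Baseline:
  C = 37
  V = 63
  T = 254 − 4·37 + 3·63 = 295
Policy A (C + 21):
  C = 37 + 21 = 58
  V = 63
  T = 254 − 4·58 + 3·63 = 211
Change in T: 211 − 295 = -84

-84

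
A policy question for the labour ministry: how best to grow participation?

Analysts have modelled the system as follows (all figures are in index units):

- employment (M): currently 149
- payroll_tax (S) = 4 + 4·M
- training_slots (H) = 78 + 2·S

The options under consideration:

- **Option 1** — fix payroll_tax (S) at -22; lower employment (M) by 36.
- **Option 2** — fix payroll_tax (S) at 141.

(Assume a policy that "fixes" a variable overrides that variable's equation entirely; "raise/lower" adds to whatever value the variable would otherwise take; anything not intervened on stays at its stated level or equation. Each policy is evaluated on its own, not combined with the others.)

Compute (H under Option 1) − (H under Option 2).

Option 1 (S := -22, M − 36):
  M = 149 − 36 = 113
  S = -22
  H = 78 + 2·(-22) = 34
Option 2 (S := 141):
  M = 149
  S = 141
  H = 78 + 2·141 = 360
H: 34 − 360 = -326

-326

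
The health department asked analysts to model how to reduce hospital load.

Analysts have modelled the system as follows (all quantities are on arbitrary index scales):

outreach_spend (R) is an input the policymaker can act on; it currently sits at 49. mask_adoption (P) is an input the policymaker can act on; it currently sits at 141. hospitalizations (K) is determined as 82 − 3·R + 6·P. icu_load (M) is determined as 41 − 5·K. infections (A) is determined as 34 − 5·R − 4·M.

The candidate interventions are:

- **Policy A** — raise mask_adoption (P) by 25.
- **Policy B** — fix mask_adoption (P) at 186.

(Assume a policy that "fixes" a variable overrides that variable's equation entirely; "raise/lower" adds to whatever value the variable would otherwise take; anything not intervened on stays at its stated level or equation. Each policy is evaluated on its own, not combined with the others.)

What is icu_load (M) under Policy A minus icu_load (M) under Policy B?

600

Policy A (P + 25):
  R = 49
  P = 141 + 25 = 166
  K = 82 − 3·49 + 6·166 = 931
  M = 41 − 5·931 = -4614
Policy B (P := 186):
  R = 49
  P = 186
  K = 82 − 3·49 + 6·186 = 1051
  M = 41 − 5·1051 = -5214
M: -4614 − (-5214) = 600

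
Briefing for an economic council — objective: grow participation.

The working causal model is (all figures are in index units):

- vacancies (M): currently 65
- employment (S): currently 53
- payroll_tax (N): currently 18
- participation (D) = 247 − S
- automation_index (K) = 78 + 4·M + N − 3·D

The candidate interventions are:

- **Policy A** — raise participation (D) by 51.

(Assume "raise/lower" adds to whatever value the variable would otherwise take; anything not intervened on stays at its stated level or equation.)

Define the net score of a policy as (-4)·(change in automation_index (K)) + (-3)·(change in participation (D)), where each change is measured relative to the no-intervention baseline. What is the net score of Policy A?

459

Baseline:
  M = 65
  S = 53
  N = 18
  D = 247 − 53 = 194
  K = 78 + 4·65 + 18 − 3·194 = -226
Policy A (D + 51):
  M = 65
  S = 53
  N = 18
  D = 247 − 53 (+51 from intervention) = 245
  K = 78 + 4·65 + 18 − 3·245 = -379
ΔK = -379 − (-226) = -153; ΔD = 245 − 194 = 51
Score = (-4)·(-153) + (-3)·51 = 459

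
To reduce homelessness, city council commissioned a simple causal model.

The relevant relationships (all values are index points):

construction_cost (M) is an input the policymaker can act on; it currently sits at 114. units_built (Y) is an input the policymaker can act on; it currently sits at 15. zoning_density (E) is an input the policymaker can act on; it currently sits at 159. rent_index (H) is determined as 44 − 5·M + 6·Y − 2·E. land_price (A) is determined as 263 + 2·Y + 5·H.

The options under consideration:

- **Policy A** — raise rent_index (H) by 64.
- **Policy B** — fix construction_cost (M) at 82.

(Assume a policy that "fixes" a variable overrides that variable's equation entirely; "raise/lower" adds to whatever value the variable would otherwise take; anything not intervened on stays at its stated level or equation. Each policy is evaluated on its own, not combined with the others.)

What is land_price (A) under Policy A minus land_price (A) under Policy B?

Policy A (H + 64):
  M = 114
  Y = 15
  E = 159
  H = 44 − 5·114 + 6·15 − 2·159 (+64 from intervention) = -690
  A = 263 + 2·15 + 5·(-690) = -3157
Policy B (M := 82):
  M = 82
  Y = 15
  E = 159
  H = 44 − 5·82 + 6·15 − 2·159 = -594
  A = 263 + 2·15 + 5·(-594) = -2677
A: -3157 − (-2677) = -480

-480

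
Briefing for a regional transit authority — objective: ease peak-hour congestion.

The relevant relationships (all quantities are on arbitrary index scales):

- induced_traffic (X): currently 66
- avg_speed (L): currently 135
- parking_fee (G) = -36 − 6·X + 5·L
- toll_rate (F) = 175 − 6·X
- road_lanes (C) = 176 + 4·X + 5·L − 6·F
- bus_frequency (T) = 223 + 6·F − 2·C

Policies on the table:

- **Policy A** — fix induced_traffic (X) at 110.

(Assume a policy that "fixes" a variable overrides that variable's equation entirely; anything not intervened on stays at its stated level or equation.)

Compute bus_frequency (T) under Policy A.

-11089

Policy A (X := 110):
  X = 110
  L = 135
  F = 175 − 6·110 = -485
  C = 176 + 4·110 + 5·135 − 6·(-485) = 4201
  T = 223 + 6·(-485) − 2·4201 = -11089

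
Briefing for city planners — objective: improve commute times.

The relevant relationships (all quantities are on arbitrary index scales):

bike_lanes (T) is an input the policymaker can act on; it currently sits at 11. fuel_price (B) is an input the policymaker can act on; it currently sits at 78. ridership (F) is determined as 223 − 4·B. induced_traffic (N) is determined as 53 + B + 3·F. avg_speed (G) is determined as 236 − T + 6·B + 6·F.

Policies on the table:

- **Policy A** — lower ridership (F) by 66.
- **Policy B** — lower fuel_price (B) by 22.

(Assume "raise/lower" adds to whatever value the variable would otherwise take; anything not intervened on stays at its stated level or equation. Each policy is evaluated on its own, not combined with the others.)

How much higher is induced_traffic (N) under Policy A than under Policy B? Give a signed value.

-440

Policy A (F − 66):
  B = 78
  F = 223 − 4·78 (−66 from intervention) = -155
  N = 53 + 78 + 3·(-155) = -334
Policy B (B − 22):
  B = 78 − 22 = 56
  F = 223 − 4·56 = -1
  N = 53 + 56 + 3·(-1) = 106
N: -334 − 106 = -440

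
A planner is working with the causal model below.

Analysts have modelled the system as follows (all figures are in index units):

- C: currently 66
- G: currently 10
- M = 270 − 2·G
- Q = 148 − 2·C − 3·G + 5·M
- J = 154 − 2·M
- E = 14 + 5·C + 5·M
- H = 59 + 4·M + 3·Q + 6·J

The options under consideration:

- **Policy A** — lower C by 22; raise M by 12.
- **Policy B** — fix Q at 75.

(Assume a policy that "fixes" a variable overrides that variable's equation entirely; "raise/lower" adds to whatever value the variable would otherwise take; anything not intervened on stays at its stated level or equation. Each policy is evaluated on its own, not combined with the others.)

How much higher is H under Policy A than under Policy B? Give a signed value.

Policy A (C − 22, M + 12):
  C = 66 − 22 = 44
  G = 10
  M = 270 − 2·10 (+12 from intervention) = 262
  Q = 148 − 2·44 − 3·10 + 5·262 = 1340
  J = 154 − 2·262 = -370
  H = 59 + 4·262 + 3·1340 + 6·(-370) = 2907
Policy B (Q := 75):
  C = 66
  G = 10
  M = 270 − 2·10 = 250
  Q = 75
  J = 154 − 2·250 = -346
  H = 59 + 4·250 + 3·75 + 6·(-346) = -792
H: 2907 − (-792) = 3699

3699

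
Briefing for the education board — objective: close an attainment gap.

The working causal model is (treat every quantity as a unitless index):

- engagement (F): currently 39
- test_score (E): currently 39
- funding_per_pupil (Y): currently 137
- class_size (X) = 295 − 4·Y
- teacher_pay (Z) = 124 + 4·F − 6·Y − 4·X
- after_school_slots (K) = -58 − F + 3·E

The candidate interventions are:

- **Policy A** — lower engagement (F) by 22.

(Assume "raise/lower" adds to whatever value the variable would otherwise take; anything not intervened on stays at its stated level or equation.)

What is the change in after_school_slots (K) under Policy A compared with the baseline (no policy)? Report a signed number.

Baseline:
  F = 39
  E = 39
  K = -58 − 39 + 3·39 = 20
Policy A (F − 22):
  F = 39 − 22 = 17
  E = 39
  K = -58 − 17 + 3·39 = 42
Change in K: 42 − 20 = 22

22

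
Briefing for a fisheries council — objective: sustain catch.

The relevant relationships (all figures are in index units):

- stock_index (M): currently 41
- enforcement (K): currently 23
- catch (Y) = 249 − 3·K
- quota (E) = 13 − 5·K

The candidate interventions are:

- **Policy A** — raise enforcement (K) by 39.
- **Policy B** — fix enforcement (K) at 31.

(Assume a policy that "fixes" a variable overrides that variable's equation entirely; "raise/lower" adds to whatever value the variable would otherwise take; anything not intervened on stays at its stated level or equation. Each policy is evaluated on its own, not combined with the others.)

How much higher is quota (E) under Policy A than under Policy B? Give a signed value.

Policy A (K + 39):
  K = 23 + 39 = 62
  E = 13 − 5·62 = -297
Policy B (K := 31):
  K = 31
  E = 13 − 5·31 = -142
E: -297 − (-142) = -155

-155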